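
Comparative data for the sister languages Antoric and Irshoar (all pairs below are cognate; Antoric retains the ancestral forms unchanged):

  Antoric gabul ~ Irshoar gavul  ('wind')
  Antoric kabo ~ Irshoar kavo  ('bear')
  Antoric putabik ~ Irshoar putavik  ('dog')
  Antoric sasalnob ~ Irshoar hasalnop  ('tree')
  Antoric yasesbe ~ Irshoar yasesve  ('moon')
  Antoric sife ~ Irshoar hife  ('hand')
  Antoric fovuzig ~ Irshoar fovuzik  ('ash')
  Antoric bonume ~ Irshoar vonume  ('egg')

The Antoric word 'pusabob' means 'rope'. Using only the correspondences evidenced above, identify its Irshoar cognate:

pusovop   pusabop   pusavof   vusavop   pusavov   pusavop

pusavop

kabo ~ kavo — Antoric b corresponds to Irshoar v between vowels (before a back vowel).
sasalnob ~ hasalnop — Antoric b corresponds to Irshoar p word-finally.
Applying these to Antoric 'pusabob':
  pusabob → pusavob   (b→v between vowels (before a back vowel))
  pusavob → pusavop   (b→p word-finally)
So the Irshoar cognate is 'pusavop'.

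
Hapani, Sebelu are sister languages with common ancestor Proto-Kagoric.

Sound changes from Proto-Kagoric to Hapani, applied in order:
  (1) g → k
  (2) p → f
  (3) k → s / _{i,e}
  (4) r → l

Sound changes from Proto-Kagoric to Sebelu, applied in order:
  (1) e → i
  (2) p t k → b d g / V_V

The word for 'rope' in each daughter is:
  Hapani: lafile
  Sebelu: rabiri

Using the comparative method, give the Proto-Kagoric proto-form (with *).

Position 3: Hapani has f, Sebelu has b. Taking the neighbouring segments as reconstructed: Hapani f could go back to *p or *f; Sebelu b could go back to *p or *b — the one source consistent with every daughter is *p.
Position 6: Hapani has e, Sebelu has i. Hapani preserves e here (none of its changes turn any other segment into e), so the proto-segment is *e.
Continuing position by position gives *rapire; check it forward:
Hapani: *rapire
  rapire (rule 1 does not apply)
  rapire → rafire   [unconditioned shift]
  rafire (rule 3 does not apply)
  rafire → lafile   [unconditioned shift]
  giving Hapani lafile.
Sebelu: *rapire
  rapire → rapiri   [vowel merger]
  rapiri → rabiri   [intervocalic voicing]
  giving Sebelu rabiri.
*rapire is the unique common source.

*rapire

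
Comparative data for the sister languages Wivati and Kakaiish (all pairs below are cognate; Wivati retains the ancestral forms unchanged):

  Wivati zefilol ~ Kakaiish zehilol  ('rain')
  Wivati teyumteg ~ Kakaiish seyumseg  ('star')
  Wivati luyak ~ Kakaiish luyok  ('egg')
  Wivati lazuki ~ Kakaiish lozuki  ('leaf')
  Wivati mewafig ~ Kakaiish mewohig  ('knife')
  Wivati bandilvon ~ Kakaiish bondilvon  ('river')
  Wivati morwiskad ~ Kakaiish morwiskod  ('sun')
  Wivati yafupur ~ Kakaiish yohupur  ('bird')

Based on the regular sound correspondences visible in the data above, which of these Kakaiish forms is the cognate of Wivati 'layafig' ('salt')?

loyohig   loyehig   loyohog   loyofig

loyohig

luyak ~ luyok, lazuki ~ lozuki — Wivati a corresponds to Kakaiish o after a consonant, before a consonant other than r, m, n, p, b, f, v.
mewafig ~ mewohig, yafupur ~ yohupur — Wivati a corresponds to Kakaiish o after a consonant, before a labial obstruent.
zefilol ~ zehilol, mewafig ~ mewohig — Wivati f corresponds to Kakaiish h between vowels (before a front vowel).
Applying these to Wivati 'layafig':
  layafig → loyafig   (a→o after a consonant, before a consonant other than r, m, n, p, b, f, v)
  loyafig → loyofig   (a→o after a consonant, before a labial obstruent)
  loyofig → loyohig   (f→h between vowels (before a front vowel))
So the Kakaiish cognate is 'loyohig'.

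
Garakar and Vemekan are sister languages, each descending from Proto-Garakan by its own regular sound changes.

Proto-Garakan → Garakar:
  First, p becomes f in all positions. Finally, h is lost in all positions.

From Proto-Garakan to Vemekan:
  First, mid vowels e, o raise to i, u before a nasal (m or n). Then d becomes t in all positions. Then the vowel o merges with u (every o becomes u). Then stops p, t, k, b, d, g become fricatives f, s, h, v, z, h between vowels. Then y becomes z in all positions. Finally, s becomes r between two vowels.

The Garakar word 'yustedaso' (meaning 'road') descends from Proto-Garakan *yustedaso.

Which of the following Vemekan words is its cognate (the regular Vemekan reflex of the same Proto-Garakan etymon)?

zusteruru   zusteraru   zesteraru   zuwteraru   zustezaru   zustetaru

zusteraru

Vemekan: start from *yustedaso.
  rule 1: no change — yustedaso
  rule 2 (unconditioned shift): yustedaso → yustetaso
  rule 3 (vowel merger): yustetaso → yustetasu
  rule 4 (intervocalic lenition): yustetasu → yustesasu
  rule 5 (unconditioned shift): yustesasu → zustesasu
  rule 6 (rhotacism): zustesasu → zusteraru
  ⇒ Vemekan zusteraru
The other candidates each miss or misapply at least one Vemekan change.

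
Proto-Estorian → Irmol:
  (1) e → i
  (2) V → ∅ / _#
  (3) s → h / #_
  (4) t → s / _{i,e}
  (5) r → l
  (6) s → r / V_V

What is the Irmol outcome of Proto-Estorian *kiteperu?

kiripil

Irmol: *kiteperu > kitipiru > kitipir > kisipir > kisipil > kiripil  (by vowel merger, apocope, palatalisation, unconditioned shift, rhotacism)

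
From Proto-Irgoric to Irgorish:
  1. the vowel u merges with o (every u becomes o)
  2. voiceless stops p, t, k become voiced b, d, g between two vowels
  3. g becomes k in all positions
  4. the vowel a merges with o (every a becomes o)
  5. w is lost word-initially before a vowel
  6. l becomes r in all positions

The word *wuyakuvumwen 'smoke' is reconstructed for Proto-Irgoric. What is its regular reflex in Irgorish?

Irgorish: *wuyakuvumwen
  wuyakuvumwen → woyakovomwen   [vowel merger]
  woyakovomwen → woyagovomwen   [intervocalic voicing]
  woyagovomwen → woyakovomwen   [unconditioned shift]
  woyakovomwen → woyokovomwen   [vowel merger]
  woyokovomwen → oyokovomwen   [glide loss]
  oyokovomwen (rule 6 does not apply)
  giving Irgorish oyokovomwen.

oyokovomwen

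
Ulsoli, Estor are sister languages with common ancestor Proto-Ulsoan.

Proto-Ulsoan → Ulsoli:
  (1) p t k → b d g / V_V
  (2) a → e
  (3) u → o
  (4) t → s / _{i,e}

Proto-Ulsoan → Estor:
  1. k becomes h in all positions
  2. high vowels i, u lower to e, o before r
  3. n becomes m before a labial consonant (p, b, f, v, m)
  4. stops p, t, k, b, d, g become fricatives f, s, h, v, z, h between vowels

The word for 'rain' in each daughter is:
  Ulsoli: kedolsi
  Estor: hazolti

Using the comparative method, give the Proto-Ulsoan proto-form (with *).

*kadolti

Position 1: Ulsoli has k, Estor has h. Ulsoli preserves k here (none of its changes turn any other segment into k), so the proto-segment is *k.
Position 3: Ulsoli has d, Estor has z. Taking the neighbouring segments as reconstructed: Ulsoli d could go back to *t or *d; Estor z could go back to *d or *z — the one source consistent with every daughter is *d.
Position 2: Ulsoli has e, Estor has a. Estor preserves a here (none of its changes turn any other segment into a), so the proto-segment is *a.
Continuing position by position gives *kadolti; check it forward:
Ulsoli: *kadolti > kedolti > kedolsi  (by vowel merger, palatalisation)
Estor: *kadolti > hadolti > hazolti  (by unconditioned shift, intervocalic lenition)
Only *kadolti yields all of Ulsoli kedolsi, Estor hazolti.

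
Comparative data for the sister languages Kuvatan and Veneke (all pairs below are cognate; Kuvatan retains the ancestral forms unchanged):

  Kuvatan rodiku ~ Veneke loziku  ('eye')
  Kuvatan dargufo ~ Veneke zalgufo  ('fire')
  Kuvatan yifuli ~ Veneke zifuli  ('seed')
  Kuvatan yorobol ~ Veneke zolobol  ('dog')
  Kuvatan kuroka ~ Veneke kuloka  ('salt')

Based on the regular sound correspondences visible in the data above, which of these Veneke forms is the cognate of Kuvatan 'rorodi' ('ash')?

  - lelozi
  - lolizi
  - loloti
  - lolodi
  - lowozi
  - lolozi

rodiku ~ loziku — Kuvatan r corresponds to Veneke l word-initially before a back vowel.
yorobol ~ zolobol, kuroka ~ kuloka — Kuvatan r corresponds to Veneke l between vowels (before a back vowel).
rodiku ~ loziku — Kuvatan d corresponds to Veneke z between vowels (before a front vowel).
Applying these to Kuvatan 'rorodi':
  rorodi → lorodi   (r→l word-initially before a back vowel)
  lorodi → lolodi   (r→l between vowels (before a back vowel))
  lolodi → lolozi   (d→z between vowels (before a front vowel))
So the Veneke cognate is 'lolozi'.

lolozi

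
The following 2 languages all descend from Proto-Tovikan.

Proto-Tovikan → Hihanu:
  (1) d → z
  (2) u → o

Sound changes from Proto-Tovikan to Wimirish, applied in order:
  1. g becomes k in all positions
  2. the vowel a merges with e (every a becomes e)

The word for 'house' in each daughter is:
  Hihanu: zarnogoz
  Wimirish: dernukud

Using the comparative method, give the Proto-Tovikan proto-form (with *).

Position 2: Hihanu has a, Wimirish has e. Hihanu preserves a here (none of its changes turn any other segment into a), so the proto-segment is *a.
Position 7: Hihanu has o, Wimirish has u. Wimirish preserves u here (none of its changes turn any other segment into u), so the proto-segment is *u.
Continuing position by position gives *darnugud; check it forward:
Hihanu: *darnugud > zarnuguz > zarnogoz  (by unconditioned shift, vowel merger)
Wimirish: *darnugud > darnukud > dernukud  (by unconditioned shift, vowel merger)
No other proto-form is consistent with every reflex, so the reconstruction is *darnugud.

*darnugud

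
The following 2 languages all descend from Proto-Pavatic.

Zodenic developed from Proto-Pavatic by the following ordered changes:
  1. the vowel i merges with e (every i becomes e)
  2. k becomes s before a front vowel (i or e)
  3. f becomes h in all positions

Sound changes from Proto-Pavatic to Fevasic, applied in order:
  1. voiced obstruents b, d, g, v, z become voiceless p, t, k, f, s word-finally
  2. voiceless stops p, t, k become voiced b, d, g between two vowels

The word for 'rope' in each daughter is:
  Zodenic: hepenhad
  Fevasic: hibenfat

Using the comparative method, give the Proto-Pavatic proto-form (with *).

*hipenfad

Position 6: Zodenic has h, Fevasic has f. Taking the neighbouring segments as reconstructed: Zodenic h could go back to *f or *h; Fevasic f can only go back to *f — the one source consistent with every daughter is *f.
Position 3: Zodenic has p, Fevasic has b. Zodenic preserves p here (none of its changes turn any other segment into p), so the proto-segment is *p.
Position 8: Zodenic has d, Fevasic has t. Zodenic preserves d here (none of its changes turn any other segment into d), so the proto-segment is *d.
Continuing position by position gives *hipenfad; check it forward:
Zodenic: *hipenfad
  hipenfad → hepenfad   [vowel merger]
  hepenfad (rule 2 does not apply)
  hepenfad → hepenhad   [unconditioned shift]
  giving Zodenic hepenhad.
Fevasic: *hipenfad
  hipenfad → hipenfat   [final devoicing]
  hipenfat → hibenfat   [intervocalic voicing]
  giving Fevasic hibenfat.
*hipenfad is the unique common source.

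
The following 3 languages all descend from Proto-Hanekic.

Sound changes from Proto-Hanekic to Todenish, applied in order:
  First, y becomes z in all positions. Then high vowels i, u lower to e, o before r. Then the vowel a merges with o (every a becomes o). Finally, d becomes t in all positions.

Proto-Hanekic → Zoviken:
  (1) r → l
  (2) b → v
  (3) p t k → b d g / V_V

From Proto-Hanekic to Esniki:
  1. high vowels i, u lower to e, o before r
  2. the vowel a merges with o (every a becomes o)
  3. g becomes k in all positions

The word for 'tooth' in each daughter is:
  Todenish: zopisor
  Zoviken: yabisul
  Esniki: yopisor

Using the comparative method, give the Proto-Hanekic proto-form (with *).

*yapisur

Position 6: Todenish has o, Zoviken has u, Esniki has o. Zoviken preserves u here (none of its changes turn any other segment into u), so the proto-segment is *u.
Position 7: Todenish has r, Zoviken has l, Esniki has r. Todenish preserves r here (none of its changes turn any other segment into r), so the proto-segment is *r.
Position 1: Todenish has z, Zoviken has y, Esniki has y. Zoviken preserves y here (none of its changes turn any other segment into y), so the proto-segment is *y.
Verify the candidate proto-form against each daughter:
Todenish: *yapisur
  yapisur → zapisur   [unconditioned shift]
  zapisur → zapisor   [pre-rhotic lowering]
  zapisor → zopisor   [vowel merger]
  zopisor (rule 4 does not apply)
  giving Todenish zopisor.
Zoviken: *yapisur
  yapisur → yapisul   [unconditioned shift]
  yapisul (rule 2 does not apply)
  yapisul → yabisul   [intervocalic voicing]
  giving Zoviken yabisul.
Esniki: *yapisur
  yapisur → yapisor   [pre-rhotic lowering]
  yapisor → yopisor   [vowel merger]
  yopisor (rule 3 does not apply)
  giving Esniki yopisor.
No other proto-form is consistent with every reflex, so the reconstruction is *yapisur.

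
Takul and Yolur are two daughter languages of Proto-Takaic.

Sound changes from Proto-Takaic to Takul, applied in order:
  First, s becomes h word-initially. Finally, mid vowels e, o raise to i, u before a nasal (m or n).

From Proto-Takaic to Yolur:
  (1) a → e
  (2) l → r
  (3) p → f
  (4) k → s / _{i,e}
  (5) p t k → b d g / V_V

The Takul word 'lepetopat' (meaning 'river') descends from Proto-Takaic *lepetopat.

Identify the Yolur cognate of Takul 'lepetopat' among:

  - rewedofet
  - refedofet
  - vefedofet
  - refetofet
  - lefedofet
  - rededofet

refedofet

Yolur: start from *lepetopat.
  rule 1 (vowel merger): lepetopat → lepetopet
  rule 2 (unconditioned shift): lepetopet → repetopet
  rule 3 (unconditioned shift): repetopet → refetofet
  rule 4: no change — refetofet
  rule 5 (intervocalic voicing): refetofet → refedofet
  ⇒ Yolur refedofet
The other candidates each miss or misapply at least one Yolur change.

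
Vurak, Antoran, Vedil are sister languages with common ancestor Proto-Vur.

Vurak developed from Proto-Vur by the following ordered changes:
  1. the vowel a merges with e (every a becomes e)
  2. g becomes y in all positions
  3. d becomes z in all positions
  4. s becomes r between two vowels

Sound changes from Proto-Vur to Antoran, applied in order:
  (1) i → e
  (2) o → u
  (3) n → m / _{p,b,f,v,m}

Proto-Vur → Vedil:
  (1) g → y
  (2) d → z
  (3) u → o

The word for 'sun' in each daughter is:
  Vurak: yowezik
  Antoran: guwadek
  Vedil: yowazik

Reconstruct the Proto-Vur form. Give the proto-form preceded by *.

*gowadik

Position 2: Vurak has o, Antoran has u, Vedil has o. Vurak preserves o here (none of its changes turn any other segment into o), so the proto-segment is *o.
Position 4: Vurak has e, Antoran has a, Vedil has a. Antoran preserves a here (none of its changes turn any other segment into a), so the proto-segment is *a.
Position 5: Vurak has z, Antoran has d, Vedil has z. Antoran preserves d here (none of its changes turn any other segment into d), so the proto-segment is *d.
Continuing position by position gives *gowadik; check it forward:
Vurak: *gowadik > gowedik > yowedik > yowezik  (by vowel merger, unconditioned shift, unconditioned shift)
Antoran: start from *gowadik.
  rule 1 (vowel merger): gowadik → gowadek
  rule 2 (vowel merger): gowadek → guwadek
  rule 3: no change — guwadek
  ⇒ Antoran guwadek
Vedil: *gowadik > yowadik > yowazik  (by unconditioned shift, unconditioned shift)
No other proto-form is consistent with every reflex, so the reconstruction is *gowadik.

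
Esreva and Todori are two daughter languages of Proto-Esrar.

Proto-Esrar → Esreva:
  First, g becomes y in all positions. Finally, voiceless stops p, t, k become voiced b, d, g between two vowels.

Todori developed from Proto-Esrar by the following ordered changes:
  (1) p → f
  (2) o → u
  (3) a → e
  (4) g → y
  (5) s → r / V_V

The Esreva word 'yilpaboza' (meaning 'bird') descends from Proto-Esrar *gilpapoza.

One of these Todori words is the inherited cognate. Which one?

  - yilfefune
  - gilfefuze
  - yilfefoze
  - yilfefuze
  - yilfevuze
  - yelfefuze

yilfefuze

Todori: *gilpapoza
  gilpapoza → gilfafoza   [unconditioned shift]
  gilfafoza → gilfafuza   [vowel merger]
  gilfafuza → gilfefuze   [vowel merger]
  gilfefuze → yilfefuze   [unconditioned shift]
  yilfefuze (rule 5 does not apply)
  giving Todori yilfefuze.
The other candidates each miss or misapply at least one Todori change.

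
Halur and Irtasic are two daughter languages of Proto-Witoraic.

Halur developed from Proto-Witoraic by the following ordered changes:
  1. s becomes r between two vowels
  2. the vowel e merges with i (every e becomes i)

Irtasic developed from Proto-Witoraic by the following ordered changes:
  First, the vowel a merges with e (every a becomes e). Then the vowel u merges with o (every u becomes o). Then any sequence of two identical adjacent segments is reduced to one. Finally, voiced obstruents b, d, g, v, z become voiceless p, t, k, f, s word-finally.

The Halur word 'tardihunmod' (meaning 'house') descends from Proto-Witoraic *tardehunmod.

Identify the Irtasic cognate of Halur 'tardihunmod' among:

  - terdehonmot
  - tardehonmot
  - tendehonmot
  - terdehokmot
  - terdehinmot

terdehonmot

Irtasic: *tardehunmod > terdehunmod > terdehonmod > terdehonmot  (by vowel merger, vowel merger, final devoicing)
The other candidates each miss or misapply at least one Irtasic change.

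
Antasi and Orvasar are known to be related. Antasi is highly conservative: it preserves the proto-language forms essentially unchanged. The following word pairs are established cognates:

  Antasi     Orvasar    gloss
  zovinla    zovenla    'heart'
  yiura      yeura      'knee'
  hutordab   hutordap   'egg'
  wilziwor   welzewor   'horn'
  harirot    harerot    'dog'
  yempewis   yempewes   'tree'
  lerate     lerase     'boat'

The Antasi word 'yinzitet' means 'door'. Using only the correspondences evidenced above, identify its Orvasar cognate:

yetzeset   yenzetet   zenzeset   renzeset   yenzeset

zovinla ~ zovenla — Antasi i corresponds to Orvasar e after a consonant, before a nasal.
wilziwor ~ welzewor, yempewis ~ yempewes — Antasi i corresponds to Orvasar e after a consonant, before a consonant other than r, m, n, p, b, f, v.
lerate ~ lerase — Antasi t corresponds to Orvasar s between vowels (before a front vowel).
Applying these to Antasi 'yinzitet':
  yinzitet → yenzitet   (i→e after a consonant, before a nasal)
  yenzitet → yenzetet   (i→e after a consonant, before a consonant other than r, m, n, p, b, f, v)
  yenzetet → yenzeset   (t→s between vowels (before a front vowel))
So the Orvasar cognate is 'yenzeset'.

yenzeset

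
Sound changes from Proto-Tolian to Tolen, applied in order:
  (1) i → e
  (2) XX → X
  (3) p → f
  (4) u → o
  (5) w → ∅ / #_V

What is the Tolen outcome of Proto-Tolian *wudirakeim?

oderakem

Tolen: *wudirakeim > wuderakeem > wuderakem > woderakem > oderakem  (by vowel merger, degemination, vowel merger, glide loss)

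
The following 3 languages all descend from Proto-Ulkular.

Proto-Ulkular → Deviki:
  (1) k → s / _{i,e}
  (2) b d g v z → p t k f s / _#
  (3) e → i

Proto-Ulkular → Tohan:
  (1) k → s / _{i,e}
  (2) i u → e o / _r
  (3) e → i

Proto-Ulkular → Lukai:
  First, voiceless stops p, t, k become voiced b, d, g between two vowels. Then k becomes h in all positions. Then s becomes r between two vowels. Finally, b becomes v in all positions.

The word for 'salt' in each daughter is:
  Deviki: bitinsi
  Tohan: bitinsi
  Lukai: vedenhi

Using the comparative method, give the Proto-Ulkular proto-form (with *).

Position 3: Deviki has t, Tohan has t, Lukai has d. Tohan preserves t here (none of its changes turn any other segment into t), so the proto-segment is *t.
Position 1: Deviki has b, Tohan has b, Lukai has v. Deviki preserves b here (none of its changes turn any other segment into b), so the proto-segment is *b.
Verify the candidate proto-form against each daughter:
Deviki: *betenki > betensi > bitinsi  (by palatalisation, vowel merger)
Tohan: *betenki
  betenki → betensi   [palatalisation]
  betensi (rule 2 does not apply)
  betensi → bitinsi   [vowel merger]
  giving Tohan bitinsi.
Lukai: *betenki
  betenki → bedenki   [intervocalic voicing]
  bedenki → bedenhi   [unconditioned shift]
  bedenhi (rule 3 does not apply)
  bedenhi → vedenhi   [unconditioned shift]
  giving Lukai vedenhi.
No other proto-form is consistent with every reflex, so the reconstruction is *betenki.

*betenki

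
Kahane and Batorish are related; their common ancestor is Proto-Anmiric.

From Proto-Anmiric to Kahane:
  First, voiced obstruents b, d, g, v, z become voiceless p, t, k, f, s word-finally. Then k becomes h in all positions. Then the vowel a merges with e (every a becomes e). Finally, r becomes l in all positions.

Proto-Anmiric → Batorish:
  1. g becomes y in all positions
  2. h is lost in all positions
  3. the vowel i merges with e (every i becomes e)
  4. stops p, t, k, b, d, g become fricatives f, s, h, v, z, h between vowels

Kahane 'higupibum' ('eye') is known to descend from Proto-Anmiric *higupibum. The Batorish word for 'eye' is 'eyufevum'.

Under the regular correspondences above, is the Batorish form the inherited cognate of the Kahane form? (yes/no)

yes

Derive the expected Batorish reflex of *higupibum:
Batorish: *higupibum
  higupibum → hiyupibum   [unconditioned shift]
  hiyupibum → iyupibum   [h-loss]
  iyupibum → eyupebum   [vowel merger]
  eyupebum → eyufevum   [intervocalic lenition]
  giving Batorish eyufevum.
Batorish 'eyufevum' matches the regular reflex exactly, so the pair is cognate.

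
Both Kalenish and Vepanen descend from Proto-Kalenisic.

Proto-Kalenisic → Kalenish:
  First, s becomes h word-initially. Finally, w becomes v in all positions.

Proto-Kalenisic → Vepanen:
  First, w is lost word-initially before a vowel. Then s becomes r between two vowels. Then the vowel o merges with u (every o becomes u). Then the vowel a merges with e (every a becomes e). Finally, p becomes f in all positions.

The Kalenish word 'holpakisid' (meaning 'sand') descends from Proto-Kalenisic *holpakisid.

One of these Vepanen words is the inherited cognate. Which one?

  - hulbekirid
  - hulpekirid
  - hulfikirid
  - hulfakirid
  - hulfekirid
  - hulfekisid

hulfekirid

Vepanen: *holpakisid > holpakirid > hulpakirid > hulpekirid > hulfekirid  (by rhotacism, vowel merger, vowel merger, unconditioned shift)
Among the options, 'hulfekirid' alone shows every Vepanen change applied in order.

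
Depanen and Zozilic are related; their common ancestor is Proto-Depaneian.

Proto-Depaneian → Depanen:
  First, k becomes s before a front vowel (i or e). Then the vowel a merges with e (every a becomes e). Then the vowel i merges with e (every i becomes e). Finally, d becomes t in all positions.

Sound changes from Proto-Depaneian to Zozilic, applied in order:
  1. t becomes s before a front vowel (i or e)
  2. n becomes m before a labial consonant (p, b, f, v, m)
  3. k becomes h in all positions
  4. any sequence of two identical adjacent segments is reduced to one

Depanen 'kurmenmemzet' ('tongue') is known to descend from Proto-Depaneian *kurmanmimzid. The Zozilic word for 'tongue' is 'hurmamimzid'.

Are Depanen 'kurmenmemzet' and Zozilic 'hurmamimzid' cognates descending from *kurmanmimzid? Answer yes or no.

Derive the expected Zozilic reflex of *kurmanmimzid:
Zozilic: start from *kurmanmimzid.
  rule 1: no change — kurmanmimzid
  rule 2 (nasal place assimilation): kurmanmimzid → kurmammimzid
  rule 3 (unconditioned shift): kurmammimzid → hurmammimzid
  rule 4 (degemination): hurmammimzid → hurmamimzid
  ⇒ Zozilic hurmamimzid
Zozilic 'hurmamimzid' matches the regular reflex exactly, so the pair is cognate.

yes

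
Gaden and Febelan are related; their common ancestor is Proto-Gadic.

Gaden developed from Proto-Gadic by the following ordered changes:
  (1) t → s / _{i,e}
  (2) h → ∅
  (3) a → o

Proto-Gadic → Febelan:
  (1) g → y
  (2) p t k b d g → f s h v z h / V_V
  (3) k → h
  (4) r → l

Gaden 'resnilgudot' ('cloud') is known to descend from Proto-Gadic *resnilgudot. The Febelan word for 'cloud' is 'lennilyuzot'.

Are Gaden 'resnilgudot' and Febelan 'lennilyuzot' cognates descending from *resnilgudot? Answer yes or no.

Derive the expected Febelan reflex of *resnilgudot:
Febelan: start from *resnilgudot.
  rule 1 (unconditioned shift): resnilgudot → resnilyudot
  rule 2 (intervocalic lenition): resnilyudot → resnilyuzot
  rule 3: no change — resnilyuzot
  rule 4 (unconditioned shift): resnilyuzot → lesnilyuzot
  ⇒ Febelan lesnilyuzot
The regular Febelan reflex would be 'lesnilyuzot', but the attested form is 'lennilyuzot'. The correspondence is irregular, so they are not cognates (the Febelan form has a different source).

no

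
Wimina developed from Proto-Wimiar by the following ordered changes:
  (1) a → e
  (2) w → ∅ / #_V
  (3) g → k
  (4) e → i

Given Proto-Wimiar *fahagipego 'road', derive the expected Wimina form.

fihikipiko

Wimina: start from *fahagipego.
  rule 1 (vowel merger): fahagipego → fehegipego
  rule 2: no change — fehegipego
  rule 3 (unconditioned shift): fehegipego → fehekipeko
  rule 4 (vowel merger): fehekipeko → fihikipiko
  ⇒ Wimina fihikipiko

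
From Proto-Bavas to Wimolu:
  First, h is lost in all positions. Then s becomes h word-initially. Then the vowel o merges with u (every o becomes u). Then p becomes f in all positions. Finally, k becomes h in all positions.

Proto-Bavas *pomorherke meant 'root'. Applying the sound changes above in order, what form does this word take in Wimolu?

fumurerhe

Wimolu: *pomorherke
  pomorherke → pomorerke   [h-loss]
  pomorerke (rule 2 does not apply)
  pomorerke → pumurerke   [vowel merger]
  pumurerke → fumurerke   [unconditioned shift]
  fumurerke → fumurerhe   [unconditioned shift]
  giving Wimolu fumurerhe.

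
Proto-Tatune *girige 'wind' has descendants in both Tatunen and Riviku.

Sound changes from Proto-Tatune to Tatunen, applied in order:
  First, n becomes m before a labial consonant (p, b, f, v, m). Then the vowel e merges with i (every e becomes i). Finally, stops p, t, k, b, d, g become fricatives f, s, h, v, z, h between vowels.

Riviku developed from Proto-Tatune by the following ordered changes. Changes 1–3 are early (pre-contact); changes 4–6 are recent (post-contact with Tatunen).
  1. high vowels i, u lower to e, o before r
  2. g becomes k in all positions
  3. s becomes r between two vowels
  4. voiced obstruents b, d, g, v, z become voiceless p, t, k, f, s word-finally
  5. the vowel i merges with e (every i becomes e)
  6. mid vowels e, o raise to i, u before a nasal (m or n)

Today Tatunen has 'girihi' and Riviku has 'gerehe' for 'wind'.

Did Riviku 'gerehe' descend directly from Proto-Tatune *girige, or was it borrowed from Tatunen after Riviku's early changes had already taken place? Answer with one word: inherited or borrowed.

borrowed

If inherited, *girige would pass through all of Riviku's changes:
Riviku: start from *girige.
  rule 1 (pre-rhotic lowering): girige → gerige
  rule 2 (unconditioned shift): gerige → kerike
  rule 3: no change — kerike
  rule 4: no change — kerike
  rule 5 (vowel merger): kerike → kereke
  rule 6: no change — kereke
  ⇒ Riviku kereke
If borrowed from Tatunen 'girihi' after the early changes, it would undergo only the recent ones:
  rule 4 (final devoicing): no change (girihi)
  rule 5 (vowel merger): girihi → gerehe
  rule 6 (pre-nasal raising): no change (gerehe)
  ⇒ as a loan: gerehe
Riviku 'gerehe' matches the loan outcome 'gerehe', not the inherited 'kereke' — it skipped the early Riviku changes, so it was borrowed from Tatunen.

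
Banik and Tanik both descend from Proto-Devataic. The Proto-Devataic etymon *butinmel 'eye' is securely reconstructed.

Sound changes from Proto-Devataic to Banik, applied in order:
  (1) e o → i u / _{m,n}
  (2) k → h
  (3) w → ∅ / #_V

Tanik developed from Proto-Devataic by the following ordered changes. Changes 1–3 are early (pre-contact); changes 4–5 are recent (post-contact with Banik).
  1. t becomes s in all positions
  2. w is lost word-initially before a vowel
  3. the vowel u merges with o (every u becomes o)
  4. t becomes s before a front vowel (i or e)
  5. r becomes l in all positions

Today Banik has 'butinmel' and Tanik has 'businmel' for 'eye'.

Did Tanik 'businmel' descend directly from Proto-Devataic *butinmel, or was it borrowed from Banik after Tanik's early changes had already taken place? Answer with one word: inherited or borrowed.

If inherited, *butinmel would pass through all of Tanik's changes:
Tanik: start from *butinmel.
  rule 1 (unconditioned shift): butinmel → businmel
  rule 2: no change — businmel
  rule 3 (vowel merger): businmel → bosinmel
  rule 4: no change — bosinmel
  rule 5: no change — bosinmel
  ⇒ Tanik bosinmel
If borrowed from Banik 'butinmel' after the early changes, it would undergo only the recent ones:
  rule 4 (palatalisation): butinmel → businmel
  rule 5 (unconditioned shift): no change (businmel)
  ⇒ as a loan: businmel
Tanik 'businmel' matches the loan outcome 'businmel', not the inherited 'bosinmel' — it skipped the early Tanik changes, so it was borrowed from Banik.

borrowed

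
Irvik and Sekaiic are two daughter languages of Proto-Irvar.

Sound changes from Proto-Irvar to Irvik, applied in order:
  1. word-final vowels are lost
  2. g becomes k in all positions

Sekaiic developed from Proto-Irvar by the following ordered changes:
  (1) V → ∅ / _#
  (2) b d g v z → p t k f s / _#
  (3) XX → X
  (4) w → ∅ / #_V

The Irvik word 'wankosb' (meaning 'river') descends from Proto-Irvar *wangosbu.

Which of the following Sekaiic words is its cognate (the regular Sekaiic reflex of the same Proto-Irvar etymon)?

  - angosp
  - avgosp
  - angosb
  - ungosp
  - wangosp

Sekaiic: *wangosbu > wangosb > wangosp > angosp  (by apocope, final devoicing, glide loss)
Among the options, 'angosp' alone shows every Sekaiic change applied in order.

angosp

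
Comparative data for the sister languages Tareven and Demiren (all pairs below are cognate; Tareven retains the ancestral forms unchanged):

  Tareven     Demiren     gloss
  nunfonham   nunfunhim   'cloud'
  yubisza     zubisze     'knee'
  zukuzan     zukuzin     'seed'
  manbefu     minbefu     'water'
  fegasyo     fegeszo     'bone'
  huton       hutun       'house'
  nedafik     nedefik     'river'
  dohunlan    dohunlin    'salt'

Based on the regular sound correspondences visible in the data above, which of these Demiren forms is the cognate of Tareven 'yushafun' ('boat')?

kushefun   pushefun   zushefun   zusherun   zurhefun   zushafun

zushefun

yubisza ~ zubisze — Tareven y corresponds to Demiren z word-initially before a back vowel.
nedafik ~ nedefik — Tareven a corresponds to Demiren e after a consonant, before a labial obstruent.
Applying these to Tareven 'yushafun':
  yushafun → zushafun   (y→z word-initially before a back vowel)
  zushafun → zushefun   (a→e after a consonant, before a labial obstruent)
So the Demiren cognate is 'zushefun'.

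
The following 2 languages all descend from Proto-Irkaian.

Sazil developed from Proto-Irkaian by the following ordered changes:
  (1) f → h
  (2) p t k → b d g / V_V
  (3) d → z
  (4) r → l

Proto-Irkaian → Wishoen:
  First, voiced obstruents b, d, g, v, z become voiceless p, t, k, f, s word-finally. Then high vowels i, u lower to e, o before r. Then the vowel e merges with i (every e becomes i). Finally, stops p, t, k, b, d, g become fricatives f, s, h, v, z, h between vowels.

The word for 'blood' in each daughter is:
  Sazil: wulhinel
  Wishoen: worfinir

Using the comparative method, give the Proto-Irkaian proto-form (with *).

*wurfiner

Position 2: Sazil has u, Wishoen has o. Sazil preserves u here (none of its changes turn any other segment into u), so the proto-segment is *u.
Position 4: Sazil has h, Wishoen has f. Taking the neighbouring segments as reconstructed: Sazil h could go back to *f or *h; Wishoen f can only go back to *f — the one source consistent with every daughter is *f.
Position 3: Sazil has l, Wishoen has r. Wishoen preserves r here (none of its changes turn any other segment into r), so the proto-segment is *r.
Continuing position by position gives *wurfiner; check it forward:
Sazil: *wurfiner > wurhiner > wulhinel  (by unconditioned shift, unconditioned shift)
Wishoen: start from *wurfiner.
  rule 1: no change — wurfiner
  rule 2 (pre-rhotic lowering): wurfiner → worfiner
  rule 3 (vowel merger): worfiner → worfinir
  rule 4: no change — worfinir
  ⇒ Wishoen worfinir
*wurfiner is the unique common source.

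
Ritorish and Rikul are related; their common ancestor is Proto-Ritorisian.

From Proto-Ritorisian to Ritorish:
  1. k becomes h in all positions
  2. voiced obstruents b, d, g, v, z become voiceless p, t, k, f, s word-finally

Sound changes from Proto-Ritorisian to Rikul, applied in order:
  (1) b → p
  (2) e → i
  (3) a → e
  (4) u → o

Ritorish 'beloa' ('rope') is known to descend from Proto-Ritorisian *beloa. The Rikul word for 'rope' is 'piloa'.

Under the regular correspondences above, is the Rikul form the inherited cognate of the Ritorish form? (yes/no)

no

Derive the expected Rikul reflex of *beloa:
Rikul: start from *beloa.
  rule 1 (unconditioned shift): beloa → peloa
  rule 2 (vowel merger): peloa → piloa
  rule 3 (vowel merger): piloa → piloe
  rule 4: no change — piloe
  ⇒ Rikul piloe
The regular Rikul reflex would be 'piloe', but the attested form is 'piloa'. The correspondence is irregular, so they are not cognates (the Rikul form has a different source).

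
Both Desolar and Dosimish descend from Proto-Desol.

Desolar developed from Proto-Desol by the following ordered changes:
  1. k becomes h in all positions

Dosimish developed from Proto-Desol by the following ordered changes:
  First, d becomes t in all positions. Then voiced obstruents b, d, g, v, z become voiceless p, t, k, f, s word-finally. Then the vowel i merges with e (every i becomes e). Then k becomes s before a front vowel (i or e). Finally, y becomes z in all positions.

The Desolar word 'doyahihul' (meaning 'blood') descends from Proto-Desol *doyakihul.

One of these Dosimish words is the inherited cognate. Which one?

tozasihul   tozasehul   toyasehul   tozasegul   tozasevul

Dosimish: start from *doyakihul.
  rule 1 (unconditioned shift): doyakihul → toyakihul
  rule 2: no change — toyakihul
  rule 3 (vowel merger): toyakihul → toyakehul
  rule 4 (palatalisation): toyakehul → toyasehul
  rule 5 (unconditioned shift): toyasehul → tozasehul
  ⇒ Dosimish tozasehul
Among the options, 'tozasehul' alone shows every Dosimish change applied in order.

tozasehul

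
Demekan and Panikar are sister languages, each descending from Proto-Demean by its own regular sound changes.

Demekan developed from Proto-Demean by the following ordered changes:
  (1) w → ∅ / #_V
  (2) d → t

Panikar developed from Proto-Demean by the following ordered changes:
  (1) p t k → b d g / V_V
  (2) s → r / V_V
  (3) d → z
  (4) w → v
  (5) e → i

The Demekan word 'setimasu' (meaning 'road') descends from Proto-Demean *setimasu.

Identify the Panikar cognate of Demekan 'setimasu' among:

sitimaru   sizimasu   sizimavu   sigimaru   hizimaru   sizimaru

sizimaru

Panikar: start from *setimasu.
  rule 1 (intervocalic voicing): setimasu → sedimasu
  rule 2 (rhotacism): sedimasu → sedimaru
  rule 3 (unconditioned shift): sedimaru → sezimaru
  rule 4: no change — sezimaru
  rule 5 (vowel merger): sezimaru → sizimaru
  ⇒ Panikar sizimaru
Among the options, 'sizimaru' alone shows every Panikar change applied in order.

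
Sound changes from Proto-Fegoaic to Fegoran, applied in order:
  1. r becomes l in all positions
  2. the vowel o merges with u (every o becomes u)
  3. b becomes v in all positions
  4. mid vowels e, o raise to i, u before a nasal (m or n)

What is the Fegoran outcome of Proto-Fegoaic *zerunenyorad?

Fegoran: start from *zerunenyorad.
  rule 1 (unconditioned shift): zerunenyorad → zelunenyolad
  rule 2 (vowel merger): zelunenyolad → zelunenyulad
  rule 3: no change — zelunenyulad
  rule 4 (pre-nasal raising): zelunenyulad → zeluninyulad
  ⇒ Fegoran zeluninyulad

zeluninyulad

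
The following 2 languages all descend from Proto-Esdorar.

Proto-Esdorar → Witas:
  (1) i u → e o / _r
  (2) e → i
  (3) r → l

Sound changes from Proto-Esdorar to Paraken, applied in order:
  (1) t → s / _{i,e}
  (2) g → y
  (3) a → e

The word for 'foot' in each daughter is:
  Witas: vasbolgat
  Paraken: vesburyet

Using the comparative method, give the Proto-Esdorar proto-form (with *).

Position 6: Witas has l, Paraken has r. Paraken preserves r here (none of its changes turn any other segment into r), so the proto-segment is *r.
Position 5: Witas has o, Paraken has u. Paraken preserves u here (none of its changes turn any other segment into u), so the proto-segment is *u.
Position 8: Witas has a, Paraken has e. Witas preserves a here (none of its changes turn any other segment into a), so the proto-segment is *a.
Continuing position by position gives *vasburgat; check it forward:
Witas: start from *vasburgat.
  rule 1 (pre-rhotic lowering): vasburgat → vasborgat
  rule 2: no change — vasborgat
  rule 3 (unconditioned shift): vasborgat → vasbolgat
  ⇒ Witas vasbolgat
Paraken: start from *vasburgat.
  rule 1: no change — vasburgat
  rule 2 (unconditioned shift): vasburgat → vasburyat
  rule 3 (vowel merger): vasburyat → vesburyet
  ⇒ Paraken vesburyet
Only *vasburgat yields all of Witas vasbolgat, Paraken vesburyet.

*vasburgat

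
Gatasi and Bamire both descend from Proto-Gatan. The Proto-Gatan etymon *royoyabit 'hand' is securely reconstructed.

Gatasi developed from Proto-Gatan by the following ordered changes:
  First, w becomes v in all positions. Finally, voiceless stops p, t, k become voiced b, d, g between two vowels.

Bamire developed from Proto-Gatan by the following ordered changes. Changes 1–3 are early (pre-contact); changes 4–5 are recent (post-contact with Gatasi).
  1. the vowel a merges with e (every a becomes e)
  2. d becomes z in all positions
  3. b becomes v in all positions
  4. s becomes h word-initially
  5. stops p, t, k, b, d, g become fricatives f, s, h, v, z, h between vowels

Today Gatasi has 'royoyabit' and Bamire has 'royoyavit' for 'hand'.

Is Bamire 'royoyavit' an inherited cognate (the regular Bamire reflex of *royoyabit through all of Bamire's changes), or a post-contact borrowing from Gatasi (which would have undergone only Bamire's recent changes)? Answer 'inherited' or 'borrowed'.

If inherited, *royoyabit would pass through all of Bamire's changes:
Bamire: start from *royoyabit.
  rule 1 (vowel merger): royoyabit → royoyebit
  rule 2: no change — royoyebit
  rule 3 (unconditioned shift): royoyebit → royoyevit
  rule 4: no change — royoyevit
  rule 5: no change — royoyevit
  ⇒ Bamire royoyevit
If borrowed from Gatasi 'royoyabit' after the early changes, it would undergo only the recent ones:
  rule 4 (debuccalisation): no change (royoyabit)
  rule 5 (intervocalic lenition): royoyabit → royoyavit
  ⇒ as a loan: royoyavit
Bamire 'royoyavit' matches the loan outcome 'royoyavit', not the inherited 'royoyevit' — it skipped the early Bamire changes, so it was borrowed from Gatasi.

borrowed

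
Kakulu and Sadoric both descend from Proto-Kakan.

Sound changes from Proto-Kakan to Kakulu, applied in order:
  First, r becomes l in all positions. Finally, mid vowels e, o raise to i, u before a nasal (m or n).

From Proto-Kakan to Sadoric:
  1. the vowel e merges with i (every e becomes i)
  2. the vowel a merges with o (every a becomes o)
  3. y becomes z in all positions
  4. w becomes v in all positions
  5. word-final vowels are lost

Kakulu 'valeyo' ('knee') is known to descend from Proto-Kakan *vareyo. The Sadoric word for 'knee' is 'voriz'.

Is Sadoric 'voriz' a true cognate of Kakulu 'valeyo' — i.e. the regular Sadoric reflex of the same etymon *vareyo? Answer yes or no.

yes

Derive the expected Sadoric reflex of *vareyo:
Sadoric: *vareyo
  vareyo → variyo   [vowel merger]
  variyo → voriyo   [vowel merger]
  voriyo → vorizo   [unconditioned shift]
  vorizo (rule 4 does not apply)
  vorizo → voriz   [apocope]
  giving Sadoric voriz.
Sadoric 'voriz' matches the regular reflex exactly, so the pair is cognate.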